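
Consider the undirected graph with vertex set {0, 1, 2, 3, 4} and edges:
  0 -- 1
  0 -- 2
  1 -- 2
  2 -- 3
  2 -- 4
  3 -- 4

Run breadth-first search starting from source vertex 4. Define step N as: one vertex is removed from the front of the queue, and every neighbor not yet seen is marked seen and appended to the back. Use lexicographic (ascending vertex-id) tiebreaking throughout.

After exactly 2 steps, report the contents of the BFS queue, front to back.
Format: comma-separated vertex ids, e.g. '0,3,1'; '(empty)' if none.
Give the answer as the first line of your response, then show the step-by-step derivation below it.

3,0,1

step 1: dequeue 4; queue=[2,3]; order=4
step 2: dequeue 2; queue=[3,0,1]; order=4,2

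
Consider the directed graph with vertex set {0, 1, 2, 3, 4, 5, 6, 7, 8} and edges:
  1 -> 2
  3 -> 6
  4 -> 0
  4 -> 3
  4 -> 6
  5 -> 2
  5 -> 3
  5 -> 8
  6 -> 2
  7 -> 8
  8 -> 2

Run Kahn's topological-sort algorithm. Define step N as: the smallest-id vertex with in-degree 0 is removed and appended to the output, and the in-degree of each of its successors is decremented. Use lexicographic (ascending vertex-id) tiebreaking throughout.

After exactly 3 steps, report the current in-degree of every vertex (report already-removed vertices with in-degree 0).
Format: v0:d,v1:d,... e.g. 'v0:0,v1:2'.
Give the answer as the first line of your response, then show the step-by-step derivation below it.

v0:0,v1:0,v2:3,v3:1,v4:0,v5:0,v6:1,v7:0,v8:2

step 1: output 1; order=[1]; indeg=(1,0,3,2,0,0,2,0,2)
step 2: output 4; order=[1,4]; indeg=(0,0,3,1,0,0,1,0,2)
step 3: output 0; order=[1,4,0]; indeg=(0,0,3,1,0,0,1,0,2)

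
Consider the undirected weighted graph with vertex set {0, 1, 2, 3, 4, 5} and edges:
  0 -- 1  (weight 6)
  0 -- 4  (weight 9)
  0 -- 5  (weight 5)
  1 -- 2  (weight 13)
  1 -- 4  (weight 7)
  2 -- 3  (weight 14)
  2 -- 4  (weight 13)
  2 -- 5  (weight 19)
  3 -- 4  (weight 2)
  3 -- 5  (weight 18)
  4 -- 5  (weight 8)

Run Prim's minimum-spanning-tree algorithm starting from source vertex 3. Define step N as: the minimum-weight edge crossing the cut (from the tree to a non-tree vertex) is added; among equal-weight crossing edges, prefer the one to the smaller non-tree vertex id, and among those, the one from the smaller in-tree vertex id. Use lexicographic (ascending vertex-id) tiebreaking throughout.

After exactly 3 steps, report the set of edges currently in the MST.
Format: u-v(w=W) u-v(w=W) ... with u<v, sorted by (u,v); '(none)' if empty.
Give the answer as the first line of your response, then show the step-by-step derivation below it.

0-1(w=6) 1-4(w=7) 3-4(w=2)

step 1: add edge 3-4 (w=2); MST = {3-4(w=2)}
step 2: add edge 1-4 (w=7); MST = {1-4(w=7) 3-4(w=2)}
step 3: add edge 0-1 (w=6); MST = {0-1(w=6) 1-4(w=7) 3-4(w=2)}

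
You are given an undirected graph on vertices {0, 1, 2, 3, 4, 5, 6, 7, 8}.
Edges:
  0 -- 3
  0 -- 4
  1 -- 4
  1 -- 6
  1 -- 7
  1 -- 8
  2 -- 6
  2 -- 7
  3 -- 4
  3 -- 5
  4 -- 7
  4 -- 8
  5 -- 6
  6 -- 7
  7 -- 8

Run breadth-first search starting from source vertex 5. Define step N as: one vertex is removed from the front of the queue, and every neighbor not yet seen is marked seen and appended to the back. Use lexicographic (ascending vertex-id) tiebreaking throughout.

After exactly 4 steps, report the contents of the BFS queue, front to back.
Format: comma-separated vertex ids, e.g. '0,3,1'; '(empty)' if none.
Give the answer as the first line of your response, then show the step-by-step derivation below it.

4,1,2,7

step 1: dequeue 5; queue=[3,6]; order=5
step 2: dequeue 3; queue=[6,0,4]; order=5,3
step 3: dequeue 6; queue=[0,4,1,2,7]; order=5,3,6
step 4: dequeue 0; queue=[4,1,2,7]; order=5,3,6,0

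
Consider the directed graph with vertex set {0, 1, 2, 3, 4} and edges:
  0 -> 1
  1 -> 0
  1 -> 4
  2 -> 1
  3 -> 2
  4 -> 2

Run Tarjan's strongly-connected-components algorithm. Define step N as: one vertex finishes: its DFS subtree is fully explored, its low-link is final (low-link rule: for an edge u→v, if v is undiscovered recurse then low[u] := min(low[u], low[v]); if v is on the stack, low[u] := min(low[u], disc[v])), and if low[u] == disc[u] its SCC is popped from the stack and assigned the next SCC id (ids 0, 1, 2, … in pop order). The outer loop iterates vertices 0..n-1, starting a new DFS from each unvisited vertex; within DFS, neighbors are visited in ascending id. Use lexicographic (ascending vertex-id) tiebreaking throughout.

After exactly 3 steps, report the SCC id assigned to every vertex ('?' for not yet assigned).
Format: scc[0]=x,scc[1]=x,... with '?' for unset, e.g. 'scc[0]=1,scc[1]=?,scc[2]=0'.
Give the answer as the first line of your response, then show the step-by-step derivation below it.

scc[0]=?,scc[1]=?,scc[2]=?,scc[3]=?,scc[4]=?

step 1: low=(low[0]=0,low[1]=0,low[2]=1,low[3]=?,low[4]=2); scc=(scc[0]=?,scc[1]=?,scc[2]=?,scc[3]=?,scc[4]=?)
step 2: low=(low[0]=0,low[1]=0,low[2]=1,low[3]=?,low[4]=1); scc=(scc[0]=?,scc[1]=?,scc[2]=?,scc[3]=?,scc[4]=?)
step 3: low=(low[0]=0,low[1]=0,low[2]=1,low[3]=?,low[4]=1); scc=(scc[0]=?,scc[1]=?,scc[2]=?,scc[3]=?,scc[4]=?)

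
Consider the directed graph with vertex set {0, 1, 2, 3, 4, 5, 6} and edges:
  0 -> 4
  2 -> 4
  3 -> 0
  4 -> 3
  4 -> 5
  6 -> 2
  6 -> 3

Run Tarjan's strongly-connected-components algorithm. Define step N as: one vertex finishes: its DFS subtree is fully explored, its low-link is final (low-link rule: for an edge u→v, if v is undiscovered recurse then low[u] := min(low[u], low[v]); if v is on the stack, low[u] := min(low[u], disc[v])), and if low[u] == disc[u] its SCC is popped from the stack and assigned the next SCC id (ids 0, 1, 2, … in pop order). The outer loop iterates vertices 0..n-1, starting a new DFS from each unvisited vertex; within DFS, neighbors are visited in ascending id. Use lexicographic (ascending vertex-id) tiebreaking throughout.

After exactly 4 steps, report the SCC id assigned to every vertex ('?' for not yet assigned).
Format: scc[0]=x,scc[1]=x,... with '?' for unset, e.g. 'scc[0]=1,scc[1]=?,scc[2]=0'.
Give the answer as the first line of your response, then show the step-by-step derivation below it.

scc[0]=1,scc[1]=?,scc[2]=?,scc[3]=1,scc[4]=1,scc[5]=0,scc[6]=?

step 1: low=(low[0]=0,low[1]=?,low[2]=?,low[3]=0,low[4]=1,low[5]=?,low[6]=?); scc=(scc[0]=?,scc[1]=?,scc[2]=?,scc[3]=?,scc[4]=?,scc[5]=?,scc[6]=?)
step 2: low=(low[0]=0,low[1]=?,low[2]=?,low[3]=0,low[4]=0,low[5]=3,low[6]=?); scc=(scc[0]=?,scc[1]=?,scc[2]=?,scc[3]=?,scc[4]=?,scc[5]=0,scc[6]=?)
step 3: low=(low[0]=0,low[1]=?,low[2]=?,low[3]=0,low[4]=0,low[5]=3,low[6]=?); scc=(scc[0]=?,scc[1]=?,scc[2]=?,scc[3]=?,scc[4]=?,scc[5]=0,scc[6]=?)
step 4: low=(low[0]=0,low[1]=?,low[2]=?,low[3]=0,low[4]=0,low[5]=3,low[6]=?); scc=(scc[0]=1,scc[1]=?,scc[2]=?,scc[3]=1,scc[4]=1,scc[5]=0,scc[6]=?)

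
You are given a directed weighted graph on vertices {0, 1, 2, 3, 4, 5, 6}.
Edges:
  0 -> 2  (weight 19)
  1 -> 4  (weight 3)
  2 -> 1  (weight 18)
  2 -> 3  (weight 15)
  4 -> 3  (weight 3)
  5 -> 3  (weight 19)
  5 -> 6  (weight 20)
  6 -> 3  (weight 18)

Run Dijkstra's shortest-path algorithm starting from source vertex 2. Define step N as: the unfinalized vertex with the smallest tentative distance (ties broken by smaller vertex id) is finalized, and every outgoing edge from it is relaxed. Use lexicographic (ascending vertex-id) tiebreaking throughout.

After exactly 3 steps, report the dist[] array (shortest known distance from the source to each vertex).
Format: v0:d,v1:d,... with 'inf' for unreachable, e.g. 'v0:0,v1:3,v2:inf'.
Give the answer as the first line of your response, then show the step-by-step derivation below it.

v0:inf,v1:18,v2:0,v3:15,v4:21,v5:inf,v6:inf

step 1: dist = v0:inf,v1:18,v2:0,v3:15,v4:inf,v5:inf,v6:inf
step 2: dist = v0:inf,v1:18,v2:0,v3:15,v4:inf,v5:inf,v6:inf
step 3: dist = v0:inf,v1:18,v2:0,v3:15,v4:21,v5:inf,v6:inf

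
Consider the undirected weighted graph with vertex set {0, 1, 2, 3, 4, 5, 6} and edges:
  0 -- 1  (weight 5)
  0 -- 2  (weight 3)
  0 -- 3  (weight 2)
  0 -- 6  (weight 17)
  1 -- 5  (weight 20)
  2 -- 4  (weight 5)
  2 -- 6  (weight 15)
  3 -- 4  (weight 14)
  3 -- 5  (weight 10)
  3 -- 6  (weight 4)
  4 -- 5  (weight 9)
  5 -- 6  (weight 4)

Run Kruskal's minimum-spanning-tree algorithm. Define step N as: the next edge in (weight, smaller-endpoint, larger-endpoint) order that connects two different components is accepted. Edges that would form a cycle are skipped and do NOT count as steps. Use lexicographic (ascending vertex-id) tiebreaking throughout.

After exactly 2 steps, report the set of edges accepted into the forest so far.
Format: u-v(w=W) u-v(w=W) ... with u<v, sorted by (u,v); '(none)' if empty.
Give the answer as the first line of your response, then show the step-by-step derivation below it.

0-2(w=3) 0-3(w=2)

step 1: add edge 0-3 (w=2); MST = {0-3(w=2)}
step 2: add edge 0-2 (w=3); MST = {0-2(w=3) 0-3(w=2)}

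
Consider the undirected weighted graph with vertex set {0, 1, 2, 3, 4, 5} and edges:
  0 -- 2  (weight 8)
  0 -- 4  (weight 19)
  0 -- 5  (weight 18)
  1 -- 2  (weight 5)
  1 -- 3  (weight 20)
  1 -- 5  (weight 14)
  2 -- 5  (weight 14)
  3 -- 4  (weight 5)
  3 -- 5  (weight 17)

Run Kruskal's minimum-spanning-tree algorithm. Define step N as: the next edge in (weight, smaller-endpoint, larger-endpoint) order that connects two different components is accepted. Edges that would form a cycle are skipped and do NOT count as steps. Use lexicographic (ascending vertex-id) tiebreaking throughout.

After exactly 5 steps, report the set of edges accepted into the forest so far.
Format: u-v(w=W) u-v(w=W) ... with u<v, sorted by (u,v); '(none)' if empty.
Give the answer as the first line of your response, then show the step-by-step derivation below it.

0-2(w=8) 1-2(w=5) 1-5(w=14) 3-4(w=5) 3-5(w=17)

step 1: add edge 1-2 (w=5); MST = {1-2(w=5)}
step 2: add edge 3-4 (w=5); MST = {1-2(w=5) 3-4(w=5)}
step 3: add edge 0-2 (w=8); MST = {0-2(w=8) 1-2(w=5) 3-4(w=5)}
step 4: add edge 1-5 (w=14); MST = {0-2(w=8) 1-2(w=5) 1-5(w=14) 3-4(w=5)}
step 5: add edge 3-5 (w=17); MST = {0-2(w=8) 1-2(w=5) 1-5(w=14) 3-4(w=5) 3-5(w=17)}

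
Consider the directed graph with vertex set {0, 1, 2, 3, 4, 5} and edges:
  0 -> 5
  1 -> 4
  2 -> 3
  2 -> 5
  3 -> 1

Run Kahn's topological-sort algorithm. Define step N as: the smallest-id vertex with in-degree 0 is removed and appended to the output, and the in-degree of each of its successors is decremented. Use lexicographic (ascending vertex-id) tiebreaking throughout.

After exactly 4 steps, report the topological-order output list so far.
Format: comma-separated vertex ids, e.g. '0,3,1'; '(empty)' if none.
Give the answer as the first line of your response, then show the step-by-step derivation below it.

0,2,3,1

step 1: output 0; order=[0]; indeg=(0,1,0,1,1,1)
step 2: output 2; order=[0,2]; indeg=(0,1,0,0,1,0)
step 3: output 3; order=[0,2,3]; indeg=(0,0,0,0,1,0)
step 4: output 1; order=[0,2,3,1]; indeg=(0,0,0,0,0,0)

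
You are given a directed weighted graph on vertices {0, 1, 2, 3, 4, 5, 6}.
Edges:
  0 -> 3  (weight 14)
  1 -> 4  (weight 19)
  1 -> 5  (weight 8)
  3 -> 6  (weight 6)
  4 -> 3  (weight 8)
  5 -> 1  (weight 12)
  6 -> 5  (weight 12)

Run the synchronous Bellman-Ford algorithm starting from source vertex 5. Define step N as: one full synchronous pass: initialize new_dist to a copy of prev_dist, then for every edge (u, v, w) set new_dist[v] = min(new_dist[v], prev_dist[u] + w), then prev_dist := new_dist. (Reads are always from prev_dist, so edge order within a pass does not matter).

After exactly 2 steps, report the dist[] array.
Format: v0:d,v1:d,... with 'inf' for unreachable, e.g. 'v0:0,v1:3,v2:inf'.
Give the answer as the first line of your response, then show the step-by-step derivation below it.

v0:inf,v1:12,v2:inf,v3:inf,v4:31,v5:0,v6:inf

step 1: dist = v0:inf,v1:12,v2:inf,v3:inf,v4:inf,v5:0,v6:inf
step 2: dist = v0:inf,v1:12,v2:inf,v3:inf,v4:31,v5:0,v6:inf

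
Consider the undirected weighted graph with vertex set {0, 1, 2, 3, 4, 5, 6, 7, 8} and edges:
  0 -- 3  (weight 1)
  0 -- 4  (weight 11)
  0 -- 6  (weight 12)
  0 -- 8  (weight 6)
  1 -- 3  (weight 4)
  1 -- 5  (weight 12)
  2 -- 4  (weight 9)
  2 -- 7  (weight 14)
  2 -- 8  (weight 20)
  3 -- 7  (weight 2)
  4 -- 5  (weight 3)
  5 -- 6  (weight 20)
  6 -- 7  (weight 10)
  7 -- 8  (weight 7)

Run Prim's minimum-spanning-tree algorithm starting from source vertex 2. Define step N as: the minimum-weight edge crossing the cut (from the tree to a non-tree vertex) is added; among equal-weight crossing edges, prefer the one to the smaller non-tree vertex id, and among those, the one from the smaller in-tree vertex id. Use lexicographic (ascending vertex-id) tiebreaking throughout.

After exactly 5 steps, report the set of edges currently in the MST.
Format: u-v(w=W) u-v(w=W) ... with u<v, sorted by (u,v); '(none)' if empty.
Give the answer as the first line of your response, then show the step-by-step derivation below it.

0-3(w=1) 0-4(w=11) 2-4(w=9) 3-7(w=2) 4-5(w=3)

step 1: add edge 2-4 (w=9); MST = {2-4(w=9)}
step 2: add edge 4-5 (w=3); MST = {2-4(w=9) 4-5(w=3)}
step 3: add edge 0-4 (w=11); MST = {0-4(w=11) 2-4(w=9) 4-5(w=3)}
step 4: add edge 0-3 (w=1); MST = {0-3(w=1) 0-4(w=11) 2-4(w=9) 4-5(w=3)}
step 5: add edge 3-7 (w=2); MST = {0-3(w=1) 0-4(w=11) 2-4(w=9) 3-7(w=2) 4-5(w=3)}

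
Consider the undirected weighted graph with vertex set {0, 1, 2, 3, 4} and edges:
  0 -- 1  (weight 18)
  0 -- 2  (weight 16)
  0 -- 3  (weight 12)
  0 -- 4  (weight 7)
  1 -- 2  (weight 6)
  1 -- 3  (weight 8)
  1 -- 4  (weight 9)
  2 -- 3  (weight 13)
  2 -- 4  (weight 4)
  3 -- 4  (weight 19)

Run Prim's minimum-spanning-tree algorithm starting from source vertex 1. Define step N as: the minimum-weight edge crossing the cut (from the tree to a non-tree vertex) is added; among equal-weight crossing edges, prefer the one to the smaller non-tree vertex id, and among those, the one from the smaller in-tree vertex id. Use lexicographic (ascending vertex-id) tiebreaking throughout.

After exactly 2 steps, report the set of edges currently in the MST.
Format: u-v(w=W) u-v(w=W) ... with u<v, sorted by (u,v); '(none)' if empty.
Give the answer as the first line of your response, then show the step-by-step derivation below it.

1-2(w=6) 2-4(w=4)

step 1: add edge 1-2 (w=6); MST = {1-2(w=6)}
step 2: add edge 2-4 (w=4); MST = {1-2(w=6) 2-4(w=4)}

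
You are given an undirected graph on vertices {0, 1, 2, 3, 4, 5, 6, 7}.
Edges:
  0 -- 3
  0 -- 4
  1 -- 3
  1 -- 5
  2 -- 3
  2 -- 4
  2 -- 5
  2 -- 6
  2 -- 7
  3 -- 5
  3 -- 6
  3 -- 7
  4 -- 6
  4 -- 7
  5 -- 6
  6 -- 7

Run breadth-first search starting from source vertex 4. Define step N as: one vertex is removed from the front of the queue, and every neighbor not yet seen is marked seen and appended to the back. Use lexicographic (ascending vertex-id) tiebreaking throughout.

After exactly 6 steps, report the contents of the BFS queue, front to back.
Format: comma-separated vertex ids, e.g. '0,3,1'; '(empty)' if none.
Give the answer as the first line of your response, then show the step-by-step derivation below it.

5,1

step 1: dequeue 4; queue=[0,2,6,7]; order=4
step 2: dequeue 0; queue=[2,6,7,3]; order=4,0
step 3: dequeue 2; queue=[6,7,3,5]; order=4,0,2
step 4: dequeue 6; queue=[7,3,5]; order=4,0,2,6
step 5: dequeue 7; queue=[3,5]; order=4,0,2,6,7
step 6: dequeue 3; queue=[5,1]; order=4,0,2,6,7,3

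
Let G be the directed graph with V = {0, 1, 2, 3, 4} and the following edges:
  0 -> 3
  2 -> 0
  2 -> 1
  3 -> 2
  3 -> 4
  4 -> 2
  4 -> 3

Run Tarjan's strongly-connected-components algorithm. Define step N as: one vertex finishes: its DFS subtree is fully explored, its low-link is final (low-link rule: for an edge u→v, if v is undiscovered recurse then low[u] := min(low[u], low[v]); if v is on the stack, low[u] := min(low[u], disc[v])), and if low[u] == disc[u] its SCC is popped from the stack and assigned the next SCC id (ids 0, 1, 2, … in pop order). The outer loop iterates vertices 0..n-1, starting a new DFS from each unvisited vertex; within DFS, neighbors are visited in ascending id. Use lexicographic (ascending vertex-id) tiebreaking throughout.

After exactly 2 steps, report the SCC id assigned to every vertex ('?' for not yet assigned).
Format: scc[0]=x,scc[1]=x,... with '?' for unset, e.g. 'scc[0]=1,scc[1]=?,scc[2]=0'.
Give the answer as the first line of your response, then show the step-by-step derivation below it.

scc[0]=?,scc[1]=0,scc[2]=?,scc[3]=?,scc[4]=?

step 1: low=(low[0]=0,low[1]=3,low[2]=0,low[3]=1,low[4]=?); scc=(scc[0]=?,scc[1]=0,scc[2]=?,scc[3]=?,scc[4]=?)
step 2: low=(low[0]=0,low[1]=3,low[2]=0,low[3]=1,low[4]=?); scc=(scc[0]=?,scc[1]=0,scc[2]=?,scc[3]=?,scc[4]=?)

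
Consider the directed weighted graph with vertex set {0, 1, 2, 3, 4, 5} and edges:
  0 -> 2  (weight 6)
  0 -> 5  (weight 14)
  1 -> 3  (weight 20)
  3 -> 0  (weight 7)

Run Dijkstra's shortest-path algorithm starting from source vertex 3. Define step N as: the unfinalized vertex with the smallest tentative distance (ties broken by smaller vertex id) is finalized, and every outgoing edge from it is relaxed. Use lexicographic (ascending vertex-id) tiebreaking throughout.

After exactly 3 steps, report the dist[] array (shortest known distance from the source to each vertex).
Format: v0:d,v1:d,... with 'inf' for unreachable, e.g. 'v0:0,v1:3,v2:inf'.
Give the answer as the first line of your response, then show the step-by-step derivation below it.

v0:7,v1:inf,v2:13,v3:0,v4:inf,v5:21

step 1: dist = v0:7,v1:inf,v2:inf,v3:0,v4:inf,v5:inf
step 2: dist = v0:7,v1:inf,v2:13,v3:0,v4:inf,v5:21
step 3: dist = v0:7,v1:inf,v2:13,v3:0,v4:inf,v5:21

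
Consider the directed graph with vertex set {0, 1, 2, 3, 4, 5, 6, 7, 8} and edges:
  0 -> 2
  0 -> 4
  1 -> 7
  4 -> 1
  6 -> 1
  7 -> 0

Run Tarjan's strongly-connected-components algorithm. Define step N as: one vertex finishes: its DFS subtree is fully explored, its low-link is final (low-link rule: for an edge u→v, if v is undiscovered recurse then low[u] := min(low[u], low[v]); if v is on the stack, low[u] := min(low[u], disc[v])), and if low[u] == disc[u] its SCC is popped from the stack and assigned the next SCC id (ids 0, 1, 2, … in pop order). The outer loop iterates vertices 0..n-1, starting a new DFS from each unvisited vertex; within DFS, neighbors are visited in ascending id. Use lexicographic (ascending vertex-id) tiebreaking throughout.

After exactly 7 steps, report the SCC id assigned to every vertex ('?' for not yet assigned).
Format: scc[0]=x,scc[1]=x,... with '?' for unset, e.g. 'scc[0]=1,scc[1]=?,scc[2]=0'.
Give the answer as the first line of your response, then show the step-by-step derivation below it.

scc[0]=1,scc[1]=1,scc[2]=0,scc[3]=2,scc[4]=1,scc[5]=3,scc[6]=?,scc[7]=1,scc[8]=?

step 1: low=(low[0]=0,low[1]=?,low[2]=1,low[3]=?,low[4]=?,low[5]=?,low[6]=?,low[7]=?,low[8]=?); scc=(scc[0]=?,scc[1]=?,scc[2]=0,scc[3]=?,scc[4]=?,scc[5]=?,scc[6]=?,scc[7]=?,scc[8]=?)
step 2: low=(low[0]=0,low[1]=3,low[2]=1,low[3]=?,low[4]=2,low[5]=?,low[6]=?,low[7]=0,low[8]=?); scc=(scc[0]=?,scc[1]=?,scc[2]=0,scc[3]=?,scc[4]=?,scc[5]=?,scc[6]=?,scc[7]=?,scc[8]=?)
step 3: low=(low[0]=0,low[1]=0,low[2]=1,low[3]=?,low[4]=2,low[5]=?,low[6]=?,low[7]=0,low[8]=?); scc=(scc[0]=?,scc[1]=?,scc[2]=0,scc[3]=?,scc[4]=?,scc[5]=?,scc[6]=?,scc[7]=?,scc[8]=?)
step 4: low=(low[0]=0,low[1]=0,low[2]=1,low[3]=?,low[4]=0,low[5]=?,low[6]=?,low[7]=0,low[8]=?); scc=(scc[0]=?,scc[1]=?,scc[2]=0,scc[3]=?,scc[4]=?,scc[5]=?,scc[6]=?,scc[7]=?,scc[8]=?)
step 5: low=(low[0]=0,low[1]=0,low[2]=1,low[3]=?,low[4]=0,low[5]=?,low[6]=?,low[7]=0,low[8]=?); scc=(scc[0]=1,scc[1]=1,scc[2]=0,scc[3]=?,scc[4]=1,scc[5]=?,scc[6]=?,scc[7]=1,scc[8]=?)
step 6: low=(low[0]=0,low[1]=0,low[2]=1,low[3]=5,low[4]=0,low[5]=?,low[6]=?,low[7]=0,low[8]=?); scc=(scc[0]=1,scc[1]=1,scc[2]=0,scc[3]=2,scc[4]=1,scc[5]=?,scc[6]=?,scc[7]=1,scc[8]=?)
step 7: low=(low[0]=0,low[1]=0,low[2]=1,low[3]=5,low[4]=0,low[5]=6,low[6]=?,low[7]=0,low[8]=?); scc=(scc[0]=1,scc[1]=1,scc[2]=0,scc[3]=2,scc[4]=1,scc[5]=3,scc[6]=?,scc[7]=1,scc[8]=?)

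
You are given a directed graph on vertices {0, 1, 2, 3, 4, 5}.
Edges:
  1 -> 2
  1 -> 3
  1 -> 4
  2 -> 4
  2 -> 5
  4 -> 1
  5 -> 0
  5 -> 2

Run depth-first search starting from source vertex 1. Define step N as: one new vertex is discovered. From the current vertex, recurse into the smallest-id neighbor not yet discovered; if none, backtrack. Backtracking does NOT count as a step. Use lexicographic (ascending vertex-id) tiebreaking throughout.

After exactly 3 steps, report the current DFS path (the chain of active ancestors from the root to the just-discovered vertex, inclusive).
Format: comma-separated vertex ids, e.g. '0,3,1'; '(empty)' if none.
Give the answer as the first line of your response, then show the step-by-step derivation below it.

1,2,4

step 1: discover 1; path=1; order=1
step 2: discover 2; path=1>2; order=1,2
step 3: discover 4; path=1>2>4; order=1,2,4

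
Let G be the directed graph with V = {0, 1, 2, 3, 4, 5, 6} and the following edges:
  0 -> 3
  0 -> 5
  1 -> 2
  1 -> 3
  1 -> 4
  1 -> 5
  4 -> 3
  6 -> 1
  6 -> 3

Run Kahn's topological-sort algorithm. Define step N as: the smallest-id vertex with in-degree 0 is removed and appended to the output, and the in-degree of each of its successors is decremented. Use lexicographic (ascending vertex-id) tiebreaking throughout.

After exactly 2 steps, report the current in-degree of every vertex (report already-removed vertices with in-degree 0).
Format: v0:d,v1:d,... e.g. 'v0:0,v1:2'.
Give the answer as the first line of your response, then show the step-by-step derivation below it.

v0:0,v1:0,v2:1,v3:2,v4:1,v5:1,v6:0

step 1: output 0; order=[0]; indeg=(0,1,1,3,1,1,0)
step 2: output 6; order=[0,6]; indeg=(0,0,1,2,1,1,0)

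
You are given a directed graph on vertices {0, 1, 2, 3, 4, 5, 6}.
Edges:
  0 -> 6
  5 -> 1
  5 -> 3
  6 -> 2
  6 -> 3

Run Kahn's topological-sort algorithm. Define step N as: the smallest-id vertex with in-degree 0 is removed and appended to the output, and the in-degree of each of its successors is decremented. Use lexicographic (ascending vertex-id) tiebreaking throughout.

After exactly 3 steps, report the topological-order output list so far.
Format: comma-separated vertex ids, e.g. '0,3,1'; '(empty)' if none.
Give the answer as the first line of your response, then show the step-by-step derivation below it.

0,4,5

step 1: output 0; order=[0]; indeg=(0,1,1,2,0,0,0)
step 2: output 4; order=[0,4]; indeg=(0,1,1,2,0,0,0)
step 3: output 5; order=[0,4,5]; indeg=(0,0,1,1,0,0,0)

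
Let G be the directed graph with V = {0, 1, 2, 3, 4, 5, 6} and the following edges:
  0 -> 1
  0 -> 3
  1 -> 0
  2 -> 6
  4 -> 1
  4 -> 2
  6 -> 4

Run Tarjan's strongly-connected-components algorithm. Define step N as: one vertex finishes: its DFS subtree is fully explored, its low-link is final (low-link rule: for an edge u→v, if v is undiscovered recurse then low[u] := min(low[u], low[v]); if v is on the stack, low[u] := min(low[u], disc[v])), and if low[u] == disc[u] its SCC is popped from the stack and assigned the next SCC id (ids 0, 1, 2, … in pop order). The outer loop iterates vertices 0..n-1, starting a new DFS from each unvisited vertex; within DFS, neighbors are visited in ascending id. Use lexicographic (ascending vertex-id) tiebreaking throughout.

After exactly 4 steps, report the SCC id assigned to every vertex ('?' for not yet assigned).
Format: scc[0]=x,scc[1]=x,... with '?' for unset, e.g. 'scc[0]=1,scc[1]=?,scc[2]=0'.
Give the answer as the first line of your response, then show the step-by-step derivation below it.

scc[0]=1,scc[1]=1,scc[2]=?,scc[3]=0,scc[4]=?,scc[5]=?,scc[6]=?

step 1: low=(low[0]=0,low[1]=0,low[2]=?,low[3]=?,low[4]=?,low[5]=?,low[6]=?); scc=(scc[0]=?,scc[1]=?,scc[2]=?,scc[3]=?,scc[4]=?,scc[5]=?,scc[6]=?)
step 2: low=(low[0]=0,low[1]=0,low[2]=?,low[3]=2,low[4]=?,low[5]=?,low[6]=?); scc=(scc[0]=?,scc[1]=?,scc[2]=?,scc[3]=0,scc[4]=?,scc[5]=?,scc[6]=?)
step 3: low=(low[0]=0,low[1]=0,low[2]=?,low[3]=2,low[4]=?,low[5]=?,low[6]=?); scc=(scc[0]=1,scc[1]=1,scc[2]=?,scc[3]=0,scc[4]=?,scc[5]=?,scc[6]=?)
step 4: low=(low[0]=0,low[1]=0,low[2]=3,low[3]=2,low[4]=3,low[5]=?,low[6]=4); scc=(scc[0]=1,scc[1]=1,scc[2]=?,scc[3]=0,scc[4]=?,scc[5]=?,scc[6]=?)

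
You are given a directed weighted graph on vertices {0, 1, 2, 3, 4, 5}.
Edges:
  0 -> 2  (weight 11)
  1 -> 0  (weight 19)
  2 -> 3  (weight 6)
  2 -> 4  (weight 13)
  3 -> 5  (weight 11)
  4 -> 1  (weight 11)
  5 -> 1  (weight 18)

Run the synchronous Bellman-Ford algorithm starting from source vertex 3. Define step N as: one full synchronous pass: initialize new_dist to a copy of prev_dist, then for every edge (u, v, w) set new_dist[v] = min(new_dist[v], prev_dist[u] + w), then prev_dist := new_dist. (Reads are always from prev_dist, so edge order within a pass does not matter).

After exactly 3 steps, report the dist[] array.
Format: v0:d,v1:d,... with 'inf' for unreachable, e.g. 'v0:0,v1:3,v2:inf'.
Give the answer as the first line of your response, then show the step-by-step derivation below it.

v0:48,v1:29,v2:inf,v3:0,v4:inf,v5:11

step 1: dist = v0:inf,v1:inf,v2:inf,v3:0,v4:inf,v5:11
step 2: dist = v0:inf,v1:29,v2:inf,v3:0,v4:inf,v5:11
step 3: dist = v0:48,v1:29,v2:inf,v3:0,v4:inf,v5:11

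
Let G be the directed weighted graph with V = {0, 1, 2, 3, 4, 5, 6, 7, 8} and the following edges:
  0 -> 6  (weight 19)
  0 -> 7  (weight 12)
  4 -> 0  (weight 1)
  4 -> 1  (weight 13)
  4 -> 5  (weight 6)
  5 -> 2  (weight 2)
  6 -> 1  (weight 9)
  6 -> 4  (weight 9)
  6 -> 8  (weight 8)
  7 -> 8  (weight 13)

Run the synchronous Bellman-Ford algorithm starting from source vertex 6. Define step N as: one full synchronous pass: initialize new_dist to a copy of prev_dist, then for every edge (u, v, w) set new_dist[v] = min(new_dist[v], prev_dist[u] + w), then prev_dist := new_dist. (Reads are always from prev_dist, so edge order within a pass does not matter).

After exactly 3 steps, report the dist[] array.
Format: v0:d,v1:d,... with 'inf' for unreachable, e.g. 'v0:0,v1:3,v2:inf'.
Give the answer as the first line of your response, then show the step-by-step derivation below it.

v0:10,v1:9,v2:17,v3:inf,v4:9,v5:15,v6:0,v7:22,v8:8

step 1: dist = v0:inf,v1:9,v2:inf,v3:inf,v4:9,v5:inf,v6:0,v7:inf,v8:8
step 2: dist = v0:10,v1:9,v2:inf,v3:inf,v4:9,v5:15,v6:0,v7:inf,v8:8
step 3: dist = v0:10,v1:9,v2:17,v3:inf,v4:9,v5:15,v6:0,v7:22,v8:8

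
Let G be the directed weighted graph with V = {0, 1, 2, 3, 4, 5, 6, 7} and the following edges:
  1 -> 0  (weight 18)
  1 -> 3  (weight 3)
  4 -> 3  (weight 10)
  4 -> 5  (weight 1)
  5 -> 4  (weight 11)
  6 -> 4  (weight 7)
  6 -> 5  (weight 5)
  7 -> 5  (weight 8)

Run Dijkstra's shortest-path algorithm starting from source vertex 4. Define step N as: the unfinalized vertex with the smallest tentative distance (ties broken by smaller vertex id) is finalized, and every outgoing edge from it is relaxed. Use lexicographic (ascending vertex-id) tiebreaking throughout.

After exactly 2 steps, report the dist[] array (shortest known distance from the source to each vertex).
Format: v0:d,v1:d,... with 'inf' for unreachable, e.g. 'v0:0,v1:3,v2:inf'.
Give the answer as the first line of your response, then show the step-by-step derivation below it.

v0:inf,v1:inf,v2:inf,v3:10,v4:0,v5:1,v6:inf,v7:inf

step 1: dist = v0:inf,v1:inf,v2:inf,v3:10,v4:0,v5:1,v6:inf,v7:inf
step 2: dist = v0:inf,v1:inf,v2:inf,v3:10,v4:0,v5:1,v6:inf,v7:inf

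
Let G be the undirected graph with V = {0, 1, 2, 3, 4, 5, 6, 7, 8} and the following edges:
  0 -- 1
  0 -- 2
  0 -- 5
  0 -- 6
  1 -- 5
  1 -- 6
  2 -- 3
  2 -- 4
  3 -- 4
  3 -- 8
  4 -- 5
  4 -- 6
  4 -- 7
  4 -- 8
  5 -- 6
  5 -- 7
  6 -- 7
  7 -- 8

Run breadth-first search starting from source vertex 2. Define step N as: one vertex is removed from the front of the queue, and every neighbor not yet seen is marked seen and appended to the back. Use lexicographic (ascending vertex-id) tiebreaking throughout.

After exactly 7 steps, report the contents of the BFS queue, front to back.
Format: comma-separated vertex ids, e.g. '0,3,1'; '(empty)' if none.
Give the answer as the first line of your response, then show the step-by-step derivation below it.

8,7

step 1: dequeue 2; queue=[0,3,4]; order=2
step 2: dequeue 0; queue=[3,4,1,5,6]; order=2,0
step 3: dequeue 3; queue=[4,1,5,6,8]; order=2,0,3
step 4: dequeue 4; queue=[1,5,6,8,7]; order=2,0,3,4
step 5: dequeue 1; queue=[5,6,8,7]; order=2,0,3,4,1
step 6: dequeue 5; queue=[6,8,7]; order=2,0,3,4,1,5
step 7: dequeue 6; queue=[8,7]; order=2,0,3,4,1,5,6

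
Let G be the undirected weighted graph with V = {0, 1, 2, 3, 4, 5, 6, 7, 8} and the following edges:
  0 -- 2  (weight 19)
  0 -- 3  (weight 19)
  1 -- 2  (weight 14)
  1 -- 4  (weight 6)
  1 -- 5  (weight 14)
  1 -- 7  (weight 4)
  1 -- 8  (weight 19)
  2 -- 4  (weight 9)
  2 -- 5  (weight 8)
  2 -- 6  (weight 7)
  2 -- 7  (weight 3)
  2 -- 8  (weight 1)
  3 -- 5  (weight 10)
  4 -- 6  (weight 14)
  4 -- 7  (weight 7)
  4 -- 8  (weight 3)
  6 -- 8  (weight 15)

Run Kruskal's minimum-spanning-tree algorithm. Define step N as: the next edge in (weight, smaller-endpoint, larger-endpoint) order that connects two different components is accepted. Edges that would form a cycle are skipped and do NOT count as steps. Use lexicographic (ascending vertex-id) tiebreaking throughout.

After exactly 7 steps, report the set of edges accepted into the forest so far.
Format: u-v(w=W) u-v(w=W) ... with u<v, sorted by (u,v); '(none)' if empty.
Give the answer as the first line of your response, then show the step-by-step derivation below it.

1-7(w=4) 2-5(w=8) 2-6(w=7) 2-7(w=3) 2-8(w=1) 3-5(w=10) 4-8(w=3)

step 1: add edge 2-8 (w=1); MST = {2-8(w=1)}
step 2: add edge 2-7 (w=3); MST = {2-7(w=3) 2-8(w=1)}
step 3: add edge 4-8 (w=3); MST = {2-7(w=3) 2-8(w=1) 4-8(w=3)}
step 4: add edge 1-7 (w=4); MST = {1-7(w=4) 2-7(w=3) 2-8(w=1) 4-8(w=3)}
step 5: add edge 2-6 (w=7); MST = {1-7(w=4) 2-6(w=7) 2-7(w=3) 2-8(w=1) 4-8(w=3)}
step 6: add edge 2-5 (w=8); MST = {1-7(w=4) 2-5(w=8) 2-6(w=7) 2-7(w=3) 2-8(w=1) 4-8(w=3)}
step 7: add edge 3-5 (w=10); MST = {1-7(w=4) 2-5(w=8) 2-6(w=7) 2-7(w=3) 2-8(w=1) 3-5(w=10) 4-8(w=3)}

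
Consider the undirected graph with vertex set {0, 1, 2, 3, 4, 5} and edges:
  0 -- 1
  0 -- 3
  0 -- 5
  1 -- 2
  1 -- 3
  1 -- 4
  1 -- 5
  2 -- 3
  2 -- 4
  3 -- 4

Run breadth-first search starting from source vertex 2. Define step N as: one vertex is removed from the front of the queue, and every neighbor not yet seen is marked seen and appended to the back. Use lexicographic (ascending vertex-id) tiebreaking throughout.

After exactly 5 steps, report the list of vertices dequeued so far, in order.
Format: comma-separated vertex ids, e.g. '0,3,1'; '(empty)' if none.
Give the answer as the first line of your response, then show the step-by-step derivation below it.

2,1,3,4,0

step 1: dequeue 2; queue=[1,3,4]; order=2
step 2: dequeue 1; queue=[3,4,0,5]; order=2,1
step 3: dequeue 3; queue=[4,0,5]; order=2,1,3
step 4: dequeue 4; queue=[0,5]; order=2,1,3,4
step 5: dequeue 0; queue=[5]; order=2,1,3,4,0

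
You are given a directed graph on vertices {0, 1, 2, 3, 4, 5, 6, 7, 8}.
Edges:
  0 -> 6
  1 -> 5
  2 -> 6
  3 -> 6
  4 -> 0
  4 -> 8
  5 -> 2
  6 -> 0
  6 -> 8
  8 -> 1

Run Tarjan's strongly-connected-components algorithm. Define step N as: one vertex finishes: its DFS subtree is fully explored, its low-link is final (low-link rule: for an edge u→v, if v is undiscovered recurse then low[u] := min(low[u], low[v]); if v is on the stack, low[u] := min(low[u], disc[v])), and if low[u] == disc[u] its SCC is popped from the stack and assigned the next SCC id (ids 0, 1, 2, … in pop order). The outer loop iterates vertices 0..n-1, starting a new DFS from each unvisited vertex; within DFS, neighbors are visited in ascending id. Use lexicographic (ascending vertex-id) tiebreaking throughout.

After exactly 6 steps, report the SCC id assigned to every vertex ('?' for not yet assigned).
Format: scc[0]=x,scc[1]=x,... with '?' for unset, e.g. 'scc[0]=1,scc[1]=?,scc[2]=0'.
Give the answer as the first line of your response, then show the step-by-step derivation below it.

scc[0]=0,scc[1]=0,scc[2]=0,scc[3]=?,scc[4]=?,scc[5]=0,scc[6]=0,scc[7]=?,scc[8]=0

step 1: low=(low[0]=0,low[1]=3,low[2]=1,low[3]=?,low[4]=?,low[5]=4,low[6]=0,low[7]=?,low[8]=2); scc=(scc[0]=?,scc[1]=?,scc[2]=?,scc[3]=?,scc[4]=?,scc[5]=?,scc[6]=?,scc[7]=?,scc[8]=?)
step 2: low=(low[0]=0,low[1]=3,low[2]=1,low[3]=?,low[4]=?,low[5]=1,low[6]=0,low[7]=?,low[8]=2); scc=(scc[0]=?,scc[1]=?,scc[2]=?,scc[3]=?,scc[4]=?,scc[5]=?,scc[6]=?,scc[7]=?,scc[8]=?)
step 3: low=(low[0]=0,low[1]=1,low[2]=1,low[3]=?,low[4]=?,low[5]=1,low[6]=0,low[7]=?,low[8]=2); scc=(scc[0]=?,scc[1]=?,scc[2]=?,scc[3]=?,scc[4]=?,scc[5]=?,scc[6]=?,scc[7]=?,scc[8]=?)
step 4: low=(low[0]=0,low[1]=1,low[2]=1,low[3]=?,low[4]=?,low[5]=1,low[6]=0,low[7]=?,low[8]=1); scc=(scc[0]=?,scc[1]=?,scc[2]=?,scc[3]=?,scc[4]=?,scc[5]=?,scc[6]=?,scc[7]=?,scc[8]=?)
step 5: low=(low[0]=0,low[1]=1,low[2]=1,low[3]=?,low[4]=?,low[5]=1,low[6]=0,low[7]=?,low[8]=1); scc=(scc[0]=?,scc[1]=?,scc[2]=?,scc[3]=?,scc[4]=?,scc[5]=?,scc[6]=?,scc[7]=?,scc[8]=?)
step 6: low=(low[0]=0,low[1]=1,low[2]=1,low[3]=?,low[4]=?,low[5]=1,low[6]=0,low[7]=?,low[8]=1); scc=(scc[0]=0,scc[1]=0,scc[2]=0,scc[3]=?,scc[4]=?,scc[5]=0,scc[6]=0,scc[7]=?,scc[8]=0)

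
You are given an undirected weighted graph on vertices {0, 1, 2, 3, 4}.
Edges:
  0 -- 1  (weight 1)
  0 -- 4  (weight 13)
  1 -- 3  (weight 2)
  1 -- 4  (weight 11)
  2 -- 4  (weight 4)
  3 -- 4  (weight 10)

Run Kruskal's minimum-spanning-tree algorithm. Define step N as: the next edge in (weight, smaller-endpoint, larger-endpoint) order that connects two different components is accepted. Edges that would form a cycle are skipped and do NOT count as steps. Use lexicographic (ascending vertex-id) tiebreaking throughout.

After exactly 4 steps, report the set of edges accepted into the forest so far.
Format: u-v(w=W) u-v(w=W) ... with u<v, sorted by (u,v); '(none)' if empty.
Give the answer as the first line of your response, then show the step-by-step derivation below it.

0-1(w=1) 1-3(w=2) 2-4(w=4) 3-4(w=10)

step 1: add edge 0-1 (w=1); MST = {0-1(w=1)}
step 2: add edge 1-3 (w=2); MST = {0-1(w=1) 1-3(w=2)}
step 3: add edge 2-4 (w=4); MST = {0-1(w=1) 1-3(w=2) 2-4(w=4)}
step 4: add edge 3-4 (w=10); MST = {0-1(w=1) 1-3(w=2) 2-4(w=4) 3-4(w=10)}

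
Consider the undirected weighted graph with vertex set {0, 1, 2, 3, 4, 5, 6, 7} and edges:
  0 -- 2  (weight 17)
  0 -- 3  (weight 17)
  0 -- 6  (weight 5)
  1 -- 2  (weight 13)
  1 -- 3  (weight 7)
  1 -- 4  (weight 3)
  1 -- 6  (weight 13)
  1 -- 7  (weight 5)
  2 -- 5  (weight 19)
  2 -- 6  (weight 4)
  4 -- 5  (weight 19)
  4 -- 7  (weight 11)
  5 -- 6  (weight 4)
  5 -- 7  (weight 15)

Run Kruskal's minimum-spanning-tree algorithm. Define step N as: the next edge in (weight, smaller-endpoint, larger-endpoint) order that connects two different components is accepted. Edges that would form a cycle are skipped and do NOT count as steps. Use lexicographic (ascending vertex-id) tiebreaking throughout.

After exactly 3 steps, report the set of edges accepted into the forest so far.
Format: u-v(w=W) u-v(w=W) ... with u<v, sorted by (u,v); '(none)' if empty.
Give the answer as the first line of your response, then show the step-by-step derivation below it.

1-4(w=3) 2-6(w=4) 5-6(w=4)

step 1: add edge 1-4 (w=3); MST = {1-4(w=3)}
step 2: add edge 2-6 (w=4); MST = {1-4(w=3) 2-6(w=4)}
step 3: add edge 5-6 (w=4); MST = {1-4(w=3) 2-6(w=4) 5-6(w=4)}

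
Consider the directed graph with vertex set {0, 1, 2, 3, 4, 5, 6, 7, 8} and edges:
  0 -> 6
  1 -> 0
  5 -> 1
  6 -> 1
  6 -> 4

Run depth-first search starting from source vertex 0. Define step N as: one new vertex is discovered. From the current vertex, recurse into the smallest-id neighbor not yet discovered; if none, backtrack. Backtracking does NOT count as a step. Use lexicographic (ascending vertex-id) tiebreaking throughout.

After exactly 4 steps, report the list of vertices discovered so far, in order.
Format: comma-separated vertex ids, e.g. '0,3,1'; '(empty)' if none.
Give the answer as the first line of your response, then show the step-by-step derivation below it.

0,6,1,4

step 1: discover 0; path=0; order=0
step 2: discover 6; path=0>6; order=0,6
step 3: discover 1; path=0>6>1; order=0,6,1
step 4: discover 4; path=0>6>4; order=0,6,1,4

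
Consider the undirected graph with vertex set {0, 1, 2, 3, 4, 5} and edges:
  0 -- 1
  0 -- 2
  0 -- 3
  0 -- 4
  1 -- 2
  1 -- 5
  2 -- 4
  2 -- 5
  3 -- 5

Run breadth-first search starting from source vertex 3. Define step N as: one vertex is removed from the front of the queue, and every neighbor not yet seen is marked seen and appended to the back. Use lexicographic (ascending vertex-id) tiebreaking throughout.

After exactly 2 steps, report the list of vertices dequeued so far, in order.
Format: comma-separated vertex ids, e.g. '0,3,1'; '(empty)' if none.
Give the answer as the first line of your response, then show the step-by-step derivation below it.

3,0

step 1: dequeue 3; queue=[0,5]; order=3
step 2: dequeue 0; queue=[5,1,2,4]; order=3,0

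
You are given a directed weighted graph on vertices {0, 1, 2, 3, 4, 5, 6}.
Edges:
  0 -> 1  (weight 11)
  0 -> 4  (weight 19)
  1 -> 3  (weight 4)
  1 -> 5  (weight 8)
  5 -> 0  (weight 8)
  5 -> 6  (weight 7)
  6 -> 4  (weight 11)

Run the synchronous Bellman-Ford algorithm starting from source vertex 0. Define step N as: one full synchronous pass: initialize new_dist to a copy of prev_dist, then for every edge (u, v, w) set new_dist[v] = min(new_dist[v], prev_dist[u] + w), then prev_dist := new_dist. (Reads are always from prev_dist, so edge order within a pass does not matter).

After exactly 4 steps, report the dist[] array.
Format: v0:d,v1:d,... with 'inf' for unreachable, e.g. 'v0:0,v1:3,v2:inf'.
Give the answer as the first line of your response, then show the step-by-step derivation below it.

v0:0,v1:11,v2:inf,v3:15,v4:19,v5:19,v6:26

step 1: dist = v0:0,v1:11,v2:inf,v3:inf,v4:19,v5:inf,v6:inf
step 2: dist = v0:0,v1:11,v2:inf,v3:15,v4:19,v5:19,v6:inf
step 3: dist = v0:0,v1:11,v2:inf,v3:15,v4:19,v5:19,v6:26
step 4: dist = v0:0,v1:11,v2:inf,v3:15,v4:19,v5:19,v6:26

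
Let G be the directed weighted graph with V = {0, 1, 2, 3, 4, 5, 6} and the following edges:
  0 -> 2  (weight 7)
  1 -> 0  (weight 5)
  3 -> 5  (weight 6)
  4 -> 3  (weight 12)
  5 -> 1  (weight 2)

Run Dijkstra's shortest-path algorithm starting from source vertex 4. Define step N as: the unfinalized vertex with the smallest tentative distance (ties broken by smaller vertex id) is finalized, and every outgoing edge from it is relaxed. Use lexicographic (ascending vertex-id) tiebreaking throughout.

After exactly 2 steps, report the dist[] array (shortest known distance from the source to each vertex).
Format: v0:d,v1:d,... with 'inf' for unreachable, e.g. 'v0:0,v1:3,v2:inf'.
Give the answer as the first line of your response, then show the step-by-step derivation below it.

v0:inf,v1:inf,v2:inf,v3:12,v4:0,v5:18,v6:inf

step 1: dist = v0:inf,v1:inf,v2:inf,v3:12,v4:0,v5:inf,v6:inf
step 2: dist = v0:inf,v1:inf,v2:inf,v3:12,v4:0,v5:18,v6:inf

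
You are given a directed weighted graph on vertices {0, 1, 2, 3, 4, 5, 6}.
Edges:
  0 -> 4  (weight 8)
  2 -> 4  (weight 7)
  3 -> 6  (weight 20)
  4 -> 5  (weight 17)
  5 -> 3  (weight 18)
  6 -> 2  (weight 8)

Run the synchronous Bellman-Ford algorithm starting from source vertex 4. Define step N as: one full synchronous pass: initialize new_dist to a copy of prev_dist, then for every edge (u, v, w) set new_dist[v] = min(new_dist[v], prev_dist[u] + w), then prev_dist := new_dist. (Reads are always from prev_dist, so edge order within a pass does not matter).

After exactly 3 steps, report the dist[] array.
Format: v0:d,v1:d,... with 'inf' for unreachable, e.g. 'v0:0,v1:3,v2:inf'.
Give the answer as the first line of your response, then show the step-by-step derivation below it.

v0:inf,v1:inf,v2:inf,v3:35,v4:0,v5:17,v6:55

step 1: dist = v0:inf,v1:inf,v2:inf,v3:inf,v4:0,v5:17,v6:inf
step 2: dist = v0:inf,v1:inf,v2:inf,v3:35,v4:0,v5:17,v6:inf
step 3: dist = v0:inf,v1:inf,v2:inf,v3:35,v4:0,v5:17,v6:55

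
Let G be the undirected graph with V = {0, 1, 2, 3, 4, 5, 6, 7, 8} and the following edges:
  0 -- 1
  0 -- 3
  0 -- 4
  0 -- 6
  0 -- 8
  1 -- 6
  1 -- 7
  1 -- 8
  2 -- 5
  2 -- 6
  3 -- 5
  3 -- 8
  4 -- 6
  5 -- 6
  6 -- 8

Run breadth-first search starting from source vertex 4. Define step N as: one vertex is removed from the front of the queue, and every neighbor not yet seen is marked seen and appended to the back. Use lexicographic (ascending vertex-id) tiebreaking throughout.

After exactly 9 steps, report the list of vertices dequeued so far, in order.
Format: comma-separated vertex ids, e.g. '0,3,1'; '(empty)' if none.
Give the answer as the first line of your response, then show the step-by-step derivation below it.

4,0,6,1,3,8,2,5,7

step 1: dequeue 4; queue=[0,6]; order=4
step 2: dequeue 0; queue=[6,1,3,8]; order=4,0
step 3: dequeue 6; queue=[1,3,8,2,5]; order=4,0,6
step 4: dequeue 1; queue=[3,8,2,5,7]; order=4,0,6,1
step 5: dequeue 3; queue=[8,2,5,7]; order=4,0,6,1,3
step 6: dequeue 8; queue=[2,5,7]; order=4,0,6,1,3,8
step 7: dequeue 2; queue=[5,7]; order=4,0,6,1,3,8,2
step 8: dequeue 5; queue=[7]; order=4,0,6,1,3,8,2,5
step 9: dequeue 7; queue=[(empty)]; order=4,0,6,1,3,8,2,5,7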